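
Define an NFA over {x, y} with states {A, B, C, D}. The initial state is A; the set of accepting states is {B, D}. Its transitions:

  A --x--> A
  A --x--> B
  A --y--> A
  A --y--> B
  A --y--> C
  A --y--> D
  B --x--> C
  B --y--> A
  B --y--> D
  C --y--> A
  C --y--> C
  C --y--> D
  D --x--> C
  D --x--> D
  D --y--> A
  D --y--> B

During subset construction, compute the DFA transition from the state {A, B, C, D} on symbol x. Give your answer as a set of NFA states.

δ(A,x) = {A, B}; δ(B,x) = {C}; δ(C,x) = ∅; δ(D,x) = {C, D}.
Union: {A, B, C, D}.

{A, B, C, D}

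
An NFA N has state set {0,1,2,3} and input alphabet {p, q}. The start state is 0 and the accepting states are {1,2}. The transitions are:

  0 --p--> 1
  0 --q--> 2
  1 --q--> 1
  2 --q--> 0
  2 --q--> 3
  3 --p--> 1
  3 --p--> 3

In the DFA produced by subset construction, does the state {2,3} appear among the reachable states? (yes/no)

no

Start state of the DFA: {0}.
{0} --p--> {1}  [new]
{0} --q--> {2}  [new]
{1} --p--> ∅  [new]
{1} --q--> {1}  [seen]
{2} --p--> ∅  [seen]
{2} --q--> {0,3}  [new]
∅ --p--> ∅  [seen]
∅ --q--> ∅  [seen]
{0,3} --p--> {1,3}  [new]
{0,3} --q--> {2}  [seen]
{1,3} --p--> {1,3}  [seen]
{1,3} --q--> {1}  [seen]
Reachable DFA states: {0}, {1}, {2}, ∅, {0,3}, {1,3}.
{2,3} is not among them.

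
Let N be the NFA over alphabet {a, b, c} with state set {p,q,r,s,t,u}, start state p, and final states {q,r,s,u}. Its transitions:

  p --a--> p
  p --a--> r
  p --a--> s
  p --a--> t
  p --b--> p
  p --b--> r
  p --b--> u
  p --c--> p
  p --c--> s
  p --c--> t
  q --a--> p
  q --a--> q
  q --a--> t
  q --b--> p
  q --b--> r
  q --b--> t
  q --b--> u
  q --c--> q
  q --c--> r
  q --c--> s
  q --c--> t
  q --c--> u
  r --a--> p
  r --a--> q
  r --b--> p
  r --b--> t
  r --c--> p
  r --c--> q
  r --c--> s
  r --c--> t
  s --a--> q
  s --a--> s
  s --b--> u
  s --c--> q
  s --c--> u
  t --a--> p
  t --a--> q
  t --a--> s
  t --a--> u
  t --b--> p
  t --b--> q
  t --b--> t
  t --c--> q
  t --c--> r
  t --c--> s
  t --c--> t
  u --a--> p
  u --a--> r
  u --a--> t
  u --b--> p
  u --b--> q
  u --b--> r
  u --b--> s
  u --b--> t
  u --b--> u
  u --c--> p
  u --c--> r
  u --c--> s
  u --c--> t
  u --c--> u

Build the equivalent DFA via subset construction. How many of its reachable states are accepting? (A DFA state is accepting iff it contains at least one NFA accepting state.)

6

Start state of the DFA: {p}.
{p} --a--> {p,r,s,t}  [new]
{p} --b--> {p,r,u}  [new]
{p} --c--> {p,s,t}  [new]
{p,r,s,t} --a--> {p,q,r,s,t,u}  [new]
{p,r,s,t} --b--> {p,q,r,t,u}  [new]
{p,r,s,t} --c--> {p,q,r,s,t,u}  [seen]
{p,r,u} --a--> {p,q,r,s,t}  [new]
{p,r,u} --b--> {p,q,r,s,t,u}  [seen]
{p,r,u} --c--> {p,q,r,s,t,u}  [seen]
{p,s,t} --a--> {p,q,r,s,t,u}  [seen]
{p,s,t} --b--> {p,q,r,t,u}  [seen]
{p,s,t} --c--> {p,q,r,s,t,u}  [seen]
{p,q,r,s,t,u} --a--> {p,q,r,s,t,u}  [seen]
{p,q,r,s,t,u} --b--> {p,q,r,s,t,u}  [seen]
{p,q,r,s,t,u} --c--> {p,q,r,s,t,u}  [seen]
{p,q,r,t,u} --a--> {p,q,r,s,t,u}  [seen]
{p,q,r,t,u} --b--> {p,q,r,s,t,u}  [seen]
{p,q,r,t,u} --c--> {p,q,r,s,t,u}  [seen]
{p,q,r,s,t} --a--> {p,q,r,s,t,u}  [seen]
{p,q,r,s,t} --b--> {p,q,r,t,u}  [seen]
{p,q,r,s,t} --c--> {p,q,r,s,t,u}  [seen]
Reachable DFA states: {p}, {p,r,s,t}, {p,r,u}, {p,s,t}, {p,q,r,s,t,u}, {p,q,r,t,u}, {p,q,r,s,t}.
Accepting DFA states (contain an NFA accepting state): {p,r,s,t}, {p,r,u}, {p,s,t}, {p,q,r,s,t,u}, {p,q,r,t,u}, {p,q,r,s,t}.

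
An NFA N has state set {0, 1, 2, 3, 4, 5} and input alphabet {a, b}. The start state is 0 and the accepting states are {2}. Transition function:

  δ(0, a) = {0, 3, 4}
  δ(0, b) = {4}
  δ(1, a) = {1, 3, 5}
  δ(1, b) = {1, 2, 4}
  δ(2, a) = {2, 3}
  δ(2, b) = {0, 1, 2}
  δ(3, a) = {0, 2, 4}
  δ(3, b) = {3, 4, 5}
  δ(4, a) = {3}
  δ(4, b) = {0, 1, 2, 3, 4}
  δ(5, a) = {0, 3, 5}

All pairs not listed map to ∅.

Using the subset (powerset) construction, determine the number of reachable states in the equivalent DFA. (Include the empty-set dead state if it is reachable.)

10

Start state of the DFA: {0}.
{0} --a--> {0, 3, 4}  [new]
{0} --b--> {4}  [new]
{0, 3, 4} --a--> {0, 2, 3, 4}  [new]
{0, 3, 4} --b--> {0, 1, 2, 3, 4, 5}  [new]
{4} --a--> {3}  [new]
{4} --b--> {0, 1, 2, 3, 4}  [new]
{0, 2, 3, 4} --a--> {0, 2, 3, 4}  [seen]
{0, 2, 3, 4} --b--> {0, 1, 2, 3, 4, 5}  [seen]
{0, 1, 2, 3, 4, 5} --a--> {0, 1, 2, 3, 4, 5}  [seen]
{0, 1, 2, 3, 4, 5} --b--> {0, 1, 2, 3, 4, 5}  [seen]
{3} --a--> {0, 2, 4}  [new]
{3} --b--> {3, 4, 5}  [new]
{0, 1, 2, 3, 4} --a--> {0, 1, 2, 3, 4, 5}  [seen]
{0, 1, 2, 3, 4} --b--> {0, 1, 2, 3, 4, 5}  [seen]
{0, 2, 4} --a--> {0, 2, 3, 4}  [seen]
{0, 2, 4} --b--> {0, 1, 2, 3, 4}  [seen]
{3, 4, 5} --a--> {0, 2, 3, 4, 5}  [new]
{3, 4, 5} --b--> {0, 1, 2, 3, 4, 5}  [seen]
{0, 2, 3, 4, 5} --a--> {0, 2, 3, 4, 5}  [seen]
{0, 2, 3, 4, 5} --b--> {0, 1, 2, 3, 4, 5}  [seen]
Reachable DFA states: {0}, {0, 3, 4}, {4}, {0, 2, 3, 4}, {0, 1, 2, 3, 4, 5}, {3}, {0, 1, 2, 3, 4}, {0, 2, 4}, {3, 4, 5}, {0, 2, 3, 4, 5}.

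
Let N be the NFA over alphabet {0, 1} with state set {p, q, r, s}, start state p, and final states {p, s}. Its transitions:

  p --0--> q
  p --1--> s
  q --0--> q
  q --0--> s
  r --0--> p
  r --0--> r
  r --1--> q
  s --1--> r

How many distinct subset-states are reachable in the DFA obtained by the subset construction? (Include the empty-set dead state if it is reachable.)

Start state of the DFA: {p}.
{p} --0--> {q}  [new]
{p} --1--> {s}  [new]
{q} --0--> {q, s}  [new]
{q} --1--> ∅  [new]
{s} --0--> ∅  [seen]
{s} --1--> {r}  [new]
{q, s} --0--> {q, s}  [seen]
{q, s} --1--> {r}  [seen]
∅ --0--> ∅  [seen]
∅ --1--> ∅  [seen]
{r} --0--> {p, r}  [new]
{r} --1--> {q}  [seen]
{p, r} --0--> {p, q, r}  [new]
{p, r} --1--> {q, s}  [seen]
{p, q, r} --0--> {p, q, r, s}  [new]
{p, q, r} --1--> {q, s}  [seen]
{p, q, r, s} --0--> {p, q, r, s}  [seen]
{p, q, r, s} --1--> {q, r, s}  [new]
{q, r, s} --0--> {p, q, r, s}  [seen]
{q, r, s} --1--> {q, r}  [new]
{q, r} --0--> {p, q, r, s}  [seen]
{q, r} --1--> {q}  [seen]
Reachable DFA states: {p}, {q}, {s}, {q, s}, ∅, {r}, {p, r}, {p, q, r}, {p, q, r, s}, {q, r, s}, {q, r}.

11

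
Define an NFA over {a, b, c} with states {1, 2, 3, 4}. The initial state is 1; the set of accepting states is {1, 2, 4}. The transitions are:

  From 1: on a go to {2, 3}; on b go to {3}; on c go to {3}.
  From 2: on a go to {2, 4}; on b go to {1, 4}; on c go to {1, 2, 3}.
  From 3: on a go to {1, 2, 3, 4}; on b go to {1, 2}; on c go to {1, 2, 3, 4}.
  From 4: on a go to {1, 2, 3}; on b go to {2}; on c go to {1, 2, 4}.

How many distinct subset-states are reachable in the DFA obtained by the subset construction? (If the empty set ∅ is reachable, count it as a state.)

Start state of the DFA: {1}.
{1} --a--> {2, 3}  [new]
{1} --b--> {3}  [new]
{1} --c--> {3}  [seen]
{2, 3} --a--> {1, 2, 3, 4}  [new]
{2, 3} --b--> {1, 2, 4}  [new]
{2, 3} --c--> {1, 2, 3, 4}  [seen]
{3} --a--> {1, 2, 3, 4}  [seen]
{3} --b--> {1, 2}  [new]
{3} --c--> {1, 2, 3, 4}  [seen]
{1, 2, 3, 4} --a--> {1, 2, 3, 4}  [seen]
{1, 2, 3, 4} --b--> {1, 2, 3, 4}  [seen]
{1, 2, 3, 4} --c--> {1, 2, 3, 4}  [seen]
{1, 2, 4} --a--> {1, 2, 3, 4}  [seen]
{1, 2, 4} --b--> {1, 2, 3, 4}  [seen]
{1, 2, 4} --c--> {1, 2, 3, 4}  [seen]
{1, 2} --a--> {2, 3, 4}  [new]
{1, 2} --b--> {1, 3, 4}  [new]
{1, 2} --c--> {1, 2, 3}  [new]
{2, 3, 4} --a--> {1, 2, 3, 4}  [seen]
{2, 3, 4} --b--> {1, 2, 4}  [seen]
{2, 3, 4} --c--> {1, 2, 3, 4}  [seen]
{1, 3, 4} --a--> {1, 2, 3, 4}  [seen]
{1, 3, 4} --b--> {1, 2, 3}  [seen]
{1, 3, 4} --c--> {1, 2, 3, 4}  [seen]
{1, 2, 3} --a--> {1, 2, 3, 4}  [seen]
{1, 2, 3} --b--> {1, 2, 3, 4}  [seen]
{1, 2, 3} --c--> {1, 2, 3, 4}  [seen]
Reachable DFA states: {1}, {2, 3}, {3}, {1, 2, 3, 4}, {1, 2, 4}, {1, 2}, {2, 3, 4}, {1, 3, 4}, {1, 2, 3}.

9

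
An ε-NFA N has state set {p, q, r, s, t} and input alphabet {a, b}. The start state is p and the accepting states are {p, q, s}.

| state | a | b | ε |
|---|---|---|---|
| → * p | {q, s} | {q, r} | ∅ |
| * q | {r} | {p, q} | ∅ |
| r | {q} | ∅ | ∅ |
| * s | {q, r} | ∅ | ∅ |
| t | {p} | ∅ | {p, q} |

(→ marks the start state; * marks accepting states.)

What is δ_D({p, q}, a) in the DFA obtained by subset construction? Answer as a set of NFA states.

{q, r, s}

δ(p,a) = {q, s}; δ(q,a) = {r}.
Union: {q, r, s}.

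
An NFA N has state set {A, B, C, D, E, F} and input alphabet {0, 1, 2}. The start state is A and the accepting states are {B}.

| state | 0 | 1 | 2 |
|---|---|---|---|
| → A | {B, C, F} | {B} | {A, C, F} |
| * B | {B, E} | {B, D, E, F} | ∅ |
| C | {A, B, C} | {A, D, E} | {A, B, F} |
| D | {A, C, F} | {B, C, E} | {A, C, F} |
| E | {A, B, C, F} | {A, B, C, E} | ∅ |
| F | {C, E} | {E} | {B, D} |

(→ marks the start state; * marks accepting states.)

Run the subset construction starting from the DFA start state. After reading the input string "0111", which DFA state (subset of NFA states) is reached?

{A, B, C, D, E, F}

Start: {A}.
δ(A,0) = {B, C, F}.
Union: {B, C, F}.
After 0: {B, C, F}.
δ(B,1) = {B, D, E, F}; δ(C,1) = {A, D, E}; δ(F,1) = {E}.
Union: {A, B, D, E, F}.
After 1: {A, B, D, E, F}.
δ(A,1) = {B}; δ(B,1) = {B, D, E, F}; δ(D,1) = {B, C, E}; δ(E,1) = {A, B, C, E}; δ(F,1) = {E}.
Union: {A, B, C, D, E, F}.
After 1: {A, B, C, D, E, F}.
δ(A,1) = {B}; δ(B,1) = {B, D, E, F}; δ(C,1) = {A, D, E}; δ(D,1) = {B, C, E}; δ(E,1) = {A, B, C, E}; δ(F,1) = {E}.
Union: {A, B, C, D, E, F}.
After 1: {A, B, C, D, E, F}.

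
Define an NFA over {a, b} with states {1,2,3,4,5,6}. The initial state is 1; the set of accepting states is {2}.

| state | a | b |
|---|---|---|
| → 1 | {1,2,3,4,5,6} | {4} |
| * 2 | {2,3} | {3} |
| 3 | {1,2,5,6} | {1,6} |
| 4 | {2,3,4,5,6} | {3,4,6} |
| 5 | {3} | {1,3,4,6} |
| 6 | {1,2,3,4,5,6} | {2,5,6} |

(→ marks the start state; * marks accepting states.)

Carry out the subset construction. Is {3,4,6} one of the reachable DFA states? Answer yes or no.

yes

Start state of the DFA: {1}.
{1} --a--> {1,2,3,4,5,6}  [new]
{1} --b--> {4}  [new]
{1,2,3,4,5,6} --a--> {1,2,3,4,5,6}  [seen]
{1,2,3,4,5,6} --b--> {1,2,3,4,5,6}  [seen]
{4} --a--> {2,3,4,5,6}  [new]
{4} --b--> {3,4,6}  [new]
{2,3,4,5,6} --a--> {1,2,3,4,5,6}  [seen]
{2,3,4,5,6} --b--> {1,2,3,4,5,6}  [seen]
{3,4,6} --a--> {1,2,3,4,5,6}  [seen]
{3,4,6} --b--> {1,2,3,4,5,6}  [seen]
Reachable DFA states: {1}, {1,2,3,4,5,6}, {4}, {2,3,4,5,6}, {3,4,6}.
{3,4,6} is among them.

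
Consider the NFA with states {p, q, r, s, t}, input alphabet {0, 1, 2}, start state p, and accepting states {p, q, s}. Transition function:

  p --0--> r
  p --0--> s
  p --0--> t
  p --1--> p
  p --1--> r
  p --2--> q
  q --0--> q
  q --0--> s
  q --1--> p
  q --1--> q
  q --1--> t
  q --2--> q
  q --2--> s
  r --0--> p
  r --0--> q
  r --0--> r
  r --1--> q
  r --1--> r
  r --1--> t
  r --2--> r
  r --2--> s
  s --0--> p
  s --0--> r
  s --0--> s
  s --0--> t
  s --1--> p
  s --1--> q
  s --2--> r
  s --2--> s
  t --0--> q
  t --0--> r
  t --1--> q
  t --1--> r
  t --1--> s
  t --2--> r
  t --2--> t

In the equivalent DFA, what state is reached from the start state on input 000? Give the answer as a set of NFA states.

{p, q, r, s, t}

Start: {p}.
δ(p,0) = {r, s, t}.
Union: {r, s, t}.
After 0: {r, s, t}.
δ(r,0) = {p, q, r}; δ(s,0) = {p, r, s, t}; δ(t,0) = {q, r}.
Union: {p, q, r, s, t}.
After 0: {p, q, r, s, t}.
δ(p,0) = {r, s, t}; δ(q,0) = {q, s}; δ(r,0) = {p, q, r}; δ(s,0) = {p, r, s, t}; δ(t,0) = {q, r}.
Union: {p, q, r, s, t}.
After 0: {p, q, r, s, t}.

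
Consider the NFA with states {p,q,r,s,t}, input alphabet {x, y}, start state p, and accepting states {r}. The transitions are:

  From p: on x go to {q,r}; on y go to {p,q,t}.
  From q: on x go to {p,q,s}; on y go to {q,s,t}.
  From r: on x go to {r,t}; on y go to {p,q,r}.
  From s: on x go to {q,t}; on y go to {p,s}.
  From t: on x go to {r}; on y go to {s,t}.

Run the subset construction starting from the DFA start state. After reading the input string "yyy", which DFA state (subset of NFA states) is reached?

Start: {p}.
δ(p,y) = {p,q,t}.
Union: {p,q,t}.
After y: {p,q,t}.
δ(p,y) = {p,q,t}; δ(q,y) = {q,s,t}; δ(t,y) = {s,t}.
Union: {p,q,s,t}.
After y: {p,q,s,t}.
δ(p,y) = {p,q,t}; δ(q,y) = {q,s,t}; δ(s,y) = {p,s}; δ(t,y) = {s,t}.
Union: {p,q,s,t}.
After y: {p,q,s,t}.

{p,q,s,t}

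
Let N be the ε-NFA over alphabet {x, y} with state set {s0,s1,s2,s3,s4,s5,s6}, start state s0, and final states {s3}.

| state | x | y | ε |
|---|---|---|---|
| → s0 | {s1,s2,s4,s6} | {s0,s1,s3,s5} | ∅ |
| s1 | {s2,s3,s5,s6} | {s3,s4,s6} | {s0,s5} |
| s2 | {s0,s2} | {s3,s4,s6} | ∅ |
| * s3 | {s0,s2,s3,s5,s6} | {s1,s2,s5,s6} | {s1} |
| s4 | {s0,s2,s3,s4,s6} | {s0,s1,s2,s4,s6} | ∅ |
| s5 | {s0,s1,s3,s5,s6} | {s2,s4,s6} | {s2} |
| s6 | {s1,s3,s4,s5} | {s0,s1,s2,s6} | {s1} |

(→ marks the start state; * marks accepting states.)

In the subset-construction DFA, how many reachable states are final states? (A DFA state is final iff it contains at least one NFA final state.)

Start state of the DFA: {s0} (ε-closure of the NFA start).
{s0} --x--> {s0,s1,s2,s4,s5,s6}  [new]
{s0} --y--> {s0,s1,s2,s3,s5}  [new]
{s0,s1,s2,s4,s5,s6} --x--> {s0,s1,s2,s3,s4,s5,s6}  [new]
{s0,s1,s2,s4,s5,s6} --y--> {s0,s1,s2,s3,s4,s5,s6}  [seen]
{s0,s1,s2,s3,s5} --x--> {s0,s1,s2,s3,s4,s5,s6}  [seen]
{s0,s1,s2,s3,s5} --y--> {s0,s1,s2,s3,s4,s5,s6}  [seen]
{s0,s1,s2,s3,s4,s5,s6} --x--> {s0,s1,s2,s3,s4,s5,s6}  [seen]
{s0,s1,s2,s3,s4,s5,s6} --y--> {s0,s1,s2,s3,s4,s5,s6}  [seen]
Reachable DFA states: {s0}, {s0,s1,s2,s4,s5,s6}, {s0,s1,s2,s3,s5}, {s0,s1,s2,s3,s4,s5,s6}.
Accepting DFA states (contain an NFA accepting state): {s0,s1,s2,s3,s5}, {s0,s1,s2,s3,s4,s5,s6}.

2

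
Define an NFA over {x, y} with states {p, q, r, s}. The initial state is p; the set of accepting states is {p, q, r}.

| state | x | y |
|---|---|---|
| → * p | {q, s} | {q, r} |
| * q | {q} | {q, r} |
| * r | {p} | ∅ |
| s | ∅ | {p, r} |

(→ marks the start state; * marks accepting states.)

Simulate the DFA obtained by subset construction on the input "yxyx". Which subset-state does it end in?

Start: {p}.
δ(p,y) = {q, r}.
Union: {q, r}.
After y: {q, r}.
δ(q,x) = {q}; δ(r,x) = {p}.
Union: {p, q}.
After x: {p, q}.
δ(p,y) = {q, r}; δ(q,y) = {q, r}.
Union: {q, r}.
After y: {q, r}.
δ(q,x) = {q}; δ(r,x) = {p}.
Union: {p, q}.
After x: {p, q}.

{p, q}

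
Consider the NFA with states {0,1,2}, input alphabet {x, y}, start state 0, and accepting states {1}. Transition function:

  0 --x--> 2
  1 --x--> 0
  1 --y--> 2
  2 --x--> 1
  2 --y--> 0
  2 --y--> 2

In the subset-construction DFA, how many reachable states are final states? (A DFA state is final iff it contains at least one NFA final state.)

Start state of the DFA: {0}.
{0} --x--> {2}  [new]
{0} --y--> ∅  [new]
{2} --x--> {1}  [new]
{2} --y--> {0,2}  [new]
∅ --x--> ∅  [seen]
∅ --y--> ∅  [seen]
{1} --x--> {0}  [seen]
{1} --y--> {2}  [seen]
{0,2} --x--> {1,2}  [new]
{0,2} --y--> {0,2}  [seen]
{1,2} --x--> {0,1}  [new]
{1,2} --y--> {0,2}  [seen]
{0,1} --x--> {0,2}  [seen]
{0,1} --y--> {2}  [seen]
Reachable DFA states: {0}, {2}, ∅, {1}, {0,2}, {1,2}, {0,1}.
Accepting DFA states (contain an NFA accepting state): {1}, {1,2}, {0,1}.

3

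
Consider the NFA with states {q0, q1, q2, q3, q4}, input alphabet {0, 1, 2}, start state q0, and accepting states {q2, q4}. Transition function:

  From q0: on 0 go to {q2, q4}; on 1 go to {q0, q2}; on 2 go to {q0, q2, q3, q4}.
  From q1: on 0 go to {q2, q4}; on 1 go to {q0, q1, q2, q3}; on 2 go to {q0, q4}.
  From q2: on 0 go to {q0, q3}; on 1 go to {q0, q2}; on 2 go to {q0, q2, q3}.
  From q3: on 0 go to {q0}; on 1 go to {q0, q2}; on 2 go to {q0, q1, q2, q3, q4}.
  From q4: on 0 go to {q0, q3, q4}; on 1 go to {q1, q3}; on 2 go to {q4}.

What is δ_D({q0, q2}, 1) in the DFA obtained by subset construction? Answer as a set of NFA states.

δ(q0,1) = {q0, q2}; δ(q2,1) = {q0, q2}.
Union: {q0, q2}.

{q0, q2}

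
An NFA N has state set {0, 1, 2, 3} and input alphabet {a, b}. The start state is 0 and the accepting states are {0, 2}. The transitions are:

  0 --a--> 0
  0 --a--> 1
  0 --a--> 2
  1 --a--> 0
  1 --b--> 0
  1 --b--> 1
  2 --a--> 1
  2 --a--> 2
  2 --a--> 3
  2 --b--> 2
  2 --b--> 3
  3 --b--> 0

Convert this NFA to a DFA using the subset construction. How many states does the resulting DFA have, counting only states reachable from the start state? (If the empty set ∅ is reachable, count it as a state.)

Start state of the DFA: {0}.
{0} --a--> {0, 1, 2}  [new]
{0} --b--> ∅  [new]
{0, 1, 2} --a--> {0, 1, 2, 3}  [new]
{0, 1, 2} --b--> {0, 1, 2, 3}  [seen]
∅ --a--> ∅  [seen]
∅ --b--> ∅  [seen]
{0, 1, 2, 3} --a--> {0, 1, 2, 3}  [seen]
{0, 1, 2, 3} --b--> {0, 1, 2, 3}  [seen]
Reachable DFA states: {0}, {0, 1, 2}, ∅, {0, 1, 2, 3}.

4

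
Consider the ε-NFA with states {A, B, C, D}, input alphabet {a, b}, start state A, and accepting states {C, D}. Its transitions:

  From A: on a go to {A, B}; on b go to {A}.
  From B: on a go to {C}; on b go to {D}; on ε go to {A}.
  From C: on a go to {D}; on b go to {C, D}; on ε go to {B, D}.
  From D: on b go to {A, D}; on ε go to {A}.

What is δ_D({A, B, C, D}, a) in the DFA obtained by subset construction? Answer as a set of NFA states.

{A, B, C, D}

δ(A,a) = {A, B}; δ(B,a) = {C}; δ(C,a) = {D}; δ(D,a) = ∅.
Union: {A, B, C, D}.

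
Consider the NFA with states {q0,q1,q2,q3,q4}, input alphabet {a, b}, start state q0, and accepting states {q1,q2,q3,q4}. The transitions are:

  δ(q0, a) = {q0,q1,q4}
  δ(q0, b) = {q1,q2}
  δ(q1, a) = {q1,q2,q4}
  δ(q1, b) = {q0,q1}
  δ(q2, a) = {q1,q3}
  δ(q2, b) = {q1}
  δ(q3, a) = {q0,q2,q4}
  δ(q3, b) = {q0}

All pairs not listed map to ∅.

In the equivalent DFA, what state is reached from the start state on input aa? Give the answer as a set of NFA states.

Start: {q0}.
δ(q0,a) = {q0,q1,q4}.
Union: {q0,q1,q4}.
After a: {q0,q1,q4}.
δ(q0,a) = {q0,q1,q4}; δ(q1,a) = {q1,q2,q4}; δ(q4,a) = ∅.
Union: {q0,q1,q2,q4}.
After a: {q0,q1,q2,q4}.

{q0,q1,q2,q4}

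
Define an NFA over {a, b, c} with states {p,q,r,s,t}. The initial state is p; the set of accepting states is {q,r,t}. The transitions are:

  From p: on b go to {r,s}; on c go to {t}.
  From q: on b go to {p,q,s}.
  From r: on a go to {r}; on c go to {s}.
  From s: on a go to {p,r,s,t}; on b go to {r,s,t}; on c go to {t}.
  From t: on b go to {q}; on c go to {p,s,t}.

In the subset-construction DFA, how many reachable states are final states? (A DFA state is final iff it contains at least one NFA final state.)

Start state of the DFA: {p}.
{p} --a--> ∅  [new]
{p} --b--> {r,s}  [new]
{p} --c--> {t}  [new]
∅ --a--> ∅  [seen]
∅ --b--> ∅  [seen]
∅ --c--> ∅  [seen]
{r,s} --a--> {p,r,s,t}  [new]
{r,s} --b--> {r,s,t}  [new]
{r,s} --c--> {s,t}  [new]
{t} --a--> ∅  [seen]
{t} --b--> {q}  [new]
{t} --c--> {p,s,t}  [new]
{p,r,s,t} --a--> {p,r,s,t}  [seen]
{p,r,s,t} --b--> {q,r,s,t}  [new]
{p,r,s,t} --c--> {p,s,t}  [seen]
{r,s,t} --a--> {p,r,s,t}  [seen]
{r,s,t} --b--> {q,r,s,t}  [seen]
{r,s,t} --c--> {p,s,t}  [seen]
{s,t} --a--> {p,r,s,t}  [seen]
{s,t} --b--> {q,r,s,t}  [seen]
{s,t} --c--> {p,s,t}  [seen]
{q} --a--> ∅  [seen]
{q} --b--> {p,q,s}  [new]
{q} --c--> ∅  [seen]
{p,s,t} --a--> {p,r,s,t}  [seen]
{p,s,t} --b--> {q,r,s,t}  [seen]
{p,s,t} --c--> {p,s,t}  [seen]
{q,r,s,t} --a--> {p,r,s,t}  [seen]
{q,r,s,t} --b--> {p,q,r,s,t}  [new]
{q,r,s,t} --c--> {p,s,t}  [seen]
{p,q,s} --a--> {p,r,s,t}  [seen]
{p,q,s} --b--> {p,q,r,s,t}  [seen]
{p,q,s} --c--> {t}  [seen]
{p,q,r,s,t} --a--> {p,r,s,t}  [seen]
{p,q,r,s,t} --b--> {p,q,r,s,t}  [seen]
{p,q,r,s,t} --c--> {p,s,t}  [seen]
Reachable DFA states: {p}, ∅, {r,s}, {t}, {p,r,s,t}, {r,s,t}, {s,t}, {q}, {p,s,t}, {q,r,s,t}, {p,q,s}, {p,q,r,s,t}.
Accepting DFA states (contain an NFA accepting state): {r,s}, {t}, {p,r,s,t}, {r,s,t}, {s,t}, {q}, {p,s,t}, {q,r,s,t}, {p,q,s}, {p,q,r,s,t}.

10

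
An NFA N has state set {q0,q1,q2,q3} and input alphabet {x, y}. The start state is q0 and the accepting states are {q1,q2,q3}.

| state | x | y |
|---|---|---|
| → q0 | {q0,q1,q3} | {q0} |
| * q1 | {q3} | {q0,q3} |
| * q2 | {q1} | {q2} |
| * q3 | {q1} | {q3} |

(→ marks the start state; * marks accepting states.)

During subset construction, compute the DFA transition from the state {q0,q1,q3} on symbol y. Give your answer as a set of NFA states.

δ(q0,y) = {q0}; δ(q1,y) = {q0,q3}; δ(q3,y) = {q3}.
Union: {q0,q3}.

{q0,q3}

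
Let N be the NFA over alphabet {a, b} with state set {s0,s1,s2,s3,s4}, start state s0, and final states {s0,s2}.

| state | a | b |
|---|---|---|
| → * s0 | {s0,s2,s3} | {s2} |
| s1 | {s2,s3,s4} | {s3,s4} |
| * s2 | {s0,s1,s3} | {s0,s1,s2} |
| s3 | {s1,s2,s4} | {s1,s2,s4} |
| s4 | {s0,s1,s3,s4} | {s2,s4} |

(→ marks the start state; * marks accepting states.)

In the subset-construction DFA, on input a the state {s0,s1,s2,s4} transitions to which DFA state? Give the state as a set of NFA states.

{s0,s1,s2,s3,s4}

δ(s0,a) = {s0,s2,s3}; δ(s1,a) = {s2,s3,s4}; δ(s2,a) = {s0,s1,s3}; δ(s4,a) = {s0,s1,s3,s4}.
Union: {s0,s1,s2,s3,s4}.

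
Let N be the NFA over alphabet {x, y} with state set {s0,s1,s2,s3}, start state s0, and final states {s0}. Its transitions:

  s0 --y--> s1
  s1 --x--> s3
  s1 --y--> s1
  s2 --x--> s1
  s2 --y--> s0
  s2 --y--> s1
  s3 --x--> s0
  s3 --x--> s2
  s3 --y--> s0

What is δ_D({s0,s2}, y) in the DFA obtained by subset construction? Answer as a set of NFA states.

{s0,s1}

δ(s0,y) = {s1}; δ(s2,y) = {s0,s1}.
Union: {s0,s1}.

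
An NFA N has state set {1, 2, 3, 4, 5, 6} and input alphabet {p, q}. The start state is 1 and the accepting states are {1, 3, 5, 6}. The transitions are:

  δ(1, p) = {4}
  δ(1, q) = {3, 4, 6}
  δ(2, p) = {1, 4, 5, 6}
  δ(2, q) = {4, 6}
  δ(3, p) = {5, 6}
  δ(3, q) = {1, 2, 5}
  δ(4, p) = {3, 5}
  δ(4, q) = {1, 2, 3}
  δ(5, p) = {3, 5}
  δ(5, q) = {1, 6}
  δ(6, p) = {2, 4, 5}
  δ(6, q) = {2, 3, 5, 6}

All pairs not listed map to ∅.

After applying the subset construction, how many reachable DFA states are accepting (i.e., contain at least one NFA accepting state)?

Start state of the DFA: {1}.
{1} --p--> {4}  [new]
{1} --q--> {3, 4, 6}  [new]
{4} --p--> {3, 5}  [new]
{4} --q--> {1, 2, 3}  [new]
{3, 4, 6} --p--> {2, 3, 4, 5, 6}  [new]
{3, 4, 6} --q--> {1, 2, 3, 5, 6}  [new]
{3, 5} --p--> {3, 5, 6}  [new]
{3, 5} --q--> {1, 2, 5, 6}  [new]
{1, 2, 3} --p--> {1, 4, 5, 6}  [new]
{1, 2, 3} --q--> {1, 2, 3, 4, 5, 6}  [new]
{2, 3, 4, 5, 6} --p--> {1, 2, 3, 4, 5, 6}  [seen]
{2, 3, 4, 5, 6} --q--> {1, 2, 3, 4, 5, 6}  [seen]
{1, 2, 3, 5, 6} --p--> {1, 2, 3, 4, 5, 6}  [seen]
{1, 2, 3, 5, 6} --q--> {1, 2, 3, 4, 5, 6}  [seen]
{3, 5, 6} --p--> {2, 3, 4, 5, 6}  [seen]
{3, 5, 6} --q--> {1, 2, 3, 5, 6}  [seen]
{1, 2, 5, 6} --p--> {1, 2, 3, 4, 5, 6}  [seen]
{1, 2, 5, 6} --q--> {1, 2, 3, 4, 5, 6}  [seen]
{1, 4, 5, 6} --p--> {2, 3, 4, 5}  [new]
{1, 4, 5, 6} --q--> {1, 2, 3, 4, 5, 6}  [seen]
{1, 2, 3, 4, 5, 6} --p--> {1, 2, 3, 4, 5, 6}  [seen]
{1, 2, 3, 4, 5, 6} --q--> {1, 2, 3, 4, 5, 6}  [seen]
{2, 3, 4, 5} --p--> {1, 3, 4, 5, 6}  [new]
{2, 3, 4, 5} --q--> {1, 2, 3, 4, 5, 6}  [seen]
{1, 3, 4, 5, 6} --p--> {2, 3, 4, 5, 6}  [seen]
{1, 3, 4, 5, 6} --q--> {1, 2, 3, 4, 5, 6}  [seen]
Reachable DFA states: {1}, {4}, {3, 4, 6}, {3, 5}, {1, 2, 3}, {2, 3, 4, 5, 6}, {1, 2, 3, 5, 6}, {3, 5, 6}, {1, 2, 5, 6}, {1, 4, 5, 6}, {1, 2, 3, 4, 5, 6}, {2, 3, 4, 5}, {1, 3, 4, 5, 6}.
Accepting DFA states (contain an NFA accepting state): {1}, {3, 4, 6}, {3, 5}, {1, 2, 3}, {2, 3, 4, 5, 6}, {1, 2, 3, 5, 6}, {3, 5, 6}, {1, 2, 5, 6}, {1, 4, 5, 6}, {1, 2, 3, 4, 5, 6}, {2, 3, 4, 5}, {1, 3, 4, 5, 6}.

12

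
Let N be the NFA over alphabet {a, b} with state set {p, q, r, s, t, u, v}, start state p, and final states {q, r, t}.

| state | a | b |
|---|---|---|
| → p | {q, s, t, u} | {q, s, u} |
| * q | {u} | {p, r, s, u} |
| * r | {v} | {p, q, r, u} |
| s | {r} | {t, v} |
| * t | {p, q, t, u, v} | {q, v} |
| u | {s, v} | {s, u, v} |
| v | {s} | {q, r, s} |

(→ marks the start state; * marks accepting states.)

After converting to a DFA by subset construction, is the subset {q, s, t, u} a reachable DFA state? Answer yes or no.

Start state of the DFA: {p}.
{p} --a--> {q, s, t, u}  [new]
{p} --b--> {q, s, u}  [new]
{q, s, t, u} --a--> {p, q, r, s, t, u, v}  [new]
{q, s, t, u} --b--> {p, q, r, s, t, u, v}  [seen]
{q, s, u} --a--> {r, s, u, v}  [new]
{q, s, u} --b--> {p, r, s, t, u, v}  [new]
{p, q, r, s, t, u, v} --a--> {p, q, r, s, t, u, v}  [seen]
{p, q, r, s, t, u, v} --b--> {p, q, r, s, t, u, v}  [seen]
{r, s, u, v} --a--> {r, s, v}  [new]
{r, s, u, v} --b--> {p, q, r, s, t, u, v}  [seen]
{p, r, s, t, u, v} --a--> {p, q, r, s, t, u, v}  [seen]
{p, r, s, t, u, v} --b--> {p, q, r, s, t, u, v}  [seen]
{r, s, v} --a--> {r, s, v}  [seen]
{r, s, v} --b--> {p, q, r, s, t, u, v}  [seen]
Reachable DFA states: {p}, {q, s, t, u}, {q, s, u}, {p, q, r, s, t, u, v}, {r, s, u, v}, {p, r, s, t, u, v}, {r, s, v}.
{q, s, t, u} is among them.

yes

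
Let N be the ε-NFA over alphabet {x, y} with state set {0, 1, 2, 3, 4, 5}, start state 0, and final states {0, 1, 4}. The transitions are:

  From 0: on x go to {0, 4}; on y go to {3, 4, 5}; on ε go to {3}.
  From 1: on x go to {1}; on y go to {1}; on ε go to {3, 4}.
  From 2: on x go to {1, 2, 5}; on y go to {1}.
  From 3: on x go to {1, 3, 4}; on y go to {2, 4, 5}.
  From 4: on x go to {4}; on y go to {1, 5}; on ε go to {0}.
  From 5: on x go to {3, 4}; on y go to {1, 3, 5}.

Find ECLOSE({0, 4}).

Begin with {0, 4}.
0 →ε {3}; add 3.
ε-closure = {0, 3, 4}.

{0, 3, 4}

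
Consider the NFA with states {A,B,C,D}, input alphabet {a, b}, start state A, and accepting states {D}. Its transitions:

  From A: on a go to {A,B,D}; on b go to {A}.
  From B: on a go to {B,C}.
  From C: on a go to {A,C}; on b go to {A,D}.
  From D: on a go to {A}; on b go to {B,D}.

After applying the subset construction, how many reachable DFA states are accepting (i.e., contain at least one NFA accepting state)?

2

Start state of the DFA: {A}.
{A} --a--> {A,B,D}  [new]
{A} --b--> {A}  [seen]
{A,B,D} --a--> {A,B,C,D}  [new]
{A,B,D} --b--> {A,B,D}  [seen]
{A,B,C,D} --a--> {A,B,C,D}  [seen]
{A,B,C,D} --b--> {A,B,D}  [seen]
Reachable DFA states: {A}, {A,B,D}, {A,B,C,D}.
Accepting DFA states (contain an NFA accepting state): {A,B,D}, {A,B,C,D}.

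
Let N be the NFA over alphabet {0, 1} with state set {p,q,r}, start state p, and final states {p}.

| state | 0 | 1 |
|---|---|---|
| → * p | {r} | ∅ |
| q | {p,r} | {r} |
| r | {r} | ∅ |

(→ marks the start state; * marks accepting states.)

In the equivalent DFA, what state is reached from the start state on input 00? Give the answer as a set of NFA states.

{r}

Start: {p}.
δ(p,0) = {r}.
Union: {r}.
After 0: {r}.
δ(r,0) = {r}.
Union: {r}.
After 0: {r}.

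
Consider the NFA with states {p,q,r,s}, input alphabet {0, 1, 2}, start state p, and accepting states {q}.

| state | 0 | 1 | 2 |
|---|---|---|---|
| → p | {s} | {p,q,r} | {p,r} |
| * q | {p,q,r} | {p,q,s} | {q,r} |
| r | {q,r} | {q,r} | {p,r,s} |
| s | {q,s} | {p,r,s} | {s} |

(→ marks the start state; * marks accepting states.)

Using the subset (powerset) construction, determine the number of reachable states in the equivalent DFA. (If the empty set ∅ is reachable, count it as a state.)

Start state of the DFA: {p}.
{p} --0--> {s}  [new]
{p} --1--> {p,q,r}  [new]
{p} --2--> {p,r}  [new]
{s} --0--> {q,s}  [new]
{s} --1--> {p,r,s}  [new]
{s} --2--> {s}  [seen]
{p,q,r} --0--> {p,q,r,s}  [new]
{p,q,r} --1--> {p,q,r,s}  [seen]
{p,q,r} --2--> {p,q,r,s}  [seen]
{p,r} --0--> {q,r,s}  [new]
{p,r} --1--> {p,q,r}  [seen]
{p,r} --2--> {p,r,s}  [seen]
{q,s} --0--> {p,q,r,s}  [seen]
{q,s} --1--> {p,q,r,s}  [seen]
{q,s} --2--> {q,r,s}  [seen]
{p,r,s} --0--> {q,r,s}  [seen]
{p,r,s} --1--> {p,q,r,s}  [seen]
{p,r,s} --2--> {p,r,s}  [seen]
{p,q,r,s} --0--> {p,q,r,s}  [seen]
{p,q,r,s} --1--> {p,q,r,s}  [seen]
{p,q,r,s} --2--> {p,q,r,s}  [seen]
{q,r,s} --0--> {p,q,r,s}  [seen]
{q,r,s} --1--> {p,q,r,s}  [seen]
{q,r,s} --2--> {p,q,r,s}  [seen]
Reachable DFA states: {p}, {s}, {p,q,r}, {p,r}, {q,s}, {p,r,s}, {p,q,r,s}, {q,r,s}.

8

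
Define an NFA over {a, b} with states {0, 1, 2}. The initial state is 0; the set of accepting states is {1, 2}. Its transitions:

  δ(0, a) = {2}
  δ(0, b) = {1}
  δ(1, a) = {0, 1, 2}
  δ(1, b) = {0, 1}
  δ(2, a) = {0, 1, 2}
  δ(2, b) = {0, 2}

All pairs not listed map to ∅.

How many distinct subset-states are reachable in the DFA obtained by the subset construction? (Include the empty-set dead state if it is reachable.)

6

Start state of the DFA: {0}.
{0} --a--> {2}  [new]
{0} --b--> {1}  [new]
{2} --a--> {0, 1, 2}  [new]
{2} --b--> {0, 2}  [new]
{1} --a--> {0, 1, 2}  [seen]
{1} --b--> {0, 1}  [new]
{0, 1, 2} --a--> {0, 1, 2}  [seen]
{0, 1, 2} --b--> {0, 1, 2}  [seen]
{0, 2} --a--> {0, 1, 2}  [seen]
{0, 2} --b--> {0, 1, 2}  [seen]
{0, 1} --a--> {0, 1, 2}  [seen]
{0, 1} --b--> {0, 1}  [seen]
Reachable DFA states: {0}, {2}, {1}, {0, 1, 2}, {0, 2}, {0, 1}.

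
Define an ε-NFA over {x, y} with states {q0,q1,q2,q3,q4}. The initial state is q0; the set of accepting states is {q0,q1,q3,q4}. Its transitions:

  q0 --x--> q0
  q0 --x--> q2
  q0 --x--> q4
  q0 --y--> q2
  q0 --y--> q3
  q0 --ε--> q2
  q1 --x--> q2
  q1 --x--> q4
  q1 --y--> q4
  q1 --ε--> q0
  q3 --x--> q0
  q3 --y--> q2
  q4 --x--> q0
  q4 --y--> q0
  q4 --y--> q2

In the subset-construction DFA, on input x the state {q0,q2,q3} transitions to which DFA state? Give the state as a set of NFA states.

{q0,q2,q4}

δ(q0,x) = {q0,q2,q4}; δ(q2,x) = ∅; δ(q3,x) = {q0}.
Union: {q0,q2,q4}.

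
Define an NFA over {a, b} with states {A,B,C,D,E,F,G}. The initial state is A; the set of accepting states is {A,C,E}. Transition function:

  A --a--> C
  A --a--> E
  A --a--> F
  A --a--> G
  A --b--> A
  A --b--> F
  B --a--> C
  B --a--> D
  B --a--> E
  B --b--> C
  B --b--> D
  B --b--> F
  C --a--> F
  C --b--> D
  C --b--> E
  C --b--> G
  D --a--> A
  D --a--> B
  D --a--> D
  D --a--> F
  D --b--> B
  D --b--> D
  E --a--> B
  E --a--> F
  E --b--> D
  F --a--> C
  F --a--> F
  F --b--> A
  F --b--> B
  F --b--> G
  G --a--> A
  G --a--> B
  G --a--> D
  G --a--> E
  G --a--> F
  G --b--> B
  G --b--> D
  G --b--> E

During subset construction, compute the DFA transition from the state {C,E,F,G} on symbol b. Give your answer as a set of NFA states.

{A,B,D,E,G}

δ(C,b) = {D,E,G}; δ(E,b) = {D}; δ(F,b) = {A,B,G}; δ(G,b) = {B,D,E}.
Union: {A,B,D,E,G}.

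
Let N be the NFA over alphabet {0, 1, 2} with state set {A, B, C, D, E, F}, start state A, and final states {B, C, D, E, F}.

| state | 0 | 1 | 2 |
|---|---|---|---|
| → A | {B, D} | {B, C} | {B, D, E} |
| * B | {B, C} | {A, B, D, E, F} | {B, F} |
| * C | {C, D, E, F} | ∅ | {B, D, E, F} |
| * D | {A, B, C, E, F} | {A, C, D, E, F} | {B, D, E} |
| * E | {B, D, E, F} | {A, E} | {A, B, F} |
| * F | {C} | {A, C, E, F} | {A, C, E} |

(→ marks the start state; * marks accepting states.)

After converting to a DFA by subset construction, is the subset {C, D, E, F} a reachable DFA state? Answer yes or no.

Start state of the DFA: {A}.
{A} --0--> {B, D}  [new]
{A} --1--> {B, C}  [new]
{A} --2--> {B, D, E}  [new]
{B, D} --0--> {A, B, C, E, F}  [new]
{B, D} --1--> {A, B, C, D, E, F}  [new]
{B, D} --2--> {B, D, E, F}  [new]
{B, C} --0--> {B, C, D, E, F}  [new]
{B, C} --1--> {A, B, D, E, F}  [new]
{B, C} --2--> {B, D, E, F}  [seen]
{B, D, E} --0--> {A, B, C, D, E, F}  [seen]
{B, D, E} --1--> {A, B, C, D, E, F}  [seen]
{B, D, E} --2--> {A, B, D, E, F}  [seen]
{A, B, C, E, F} --0--> {B, C, D, E, F}  [seen]
{A, B, C, E, F} --1--> {A, B, C, D, E, F}  [seen]
{A, B, C, E, F} --2--> {A, B, C, D, E, F}  [seen]
{A, B, C, D, E, F} --0--> {A, B, C, D, E, F}  [seen]
{A, B, C, D, E, F} --1--> {A, B, C, D, E, F}  [seen]
{A, B, C, D, E, F} --2--> {A, B, C, D, E, F}  [seen]
{B, D, E, F} --0--> {A, B, C, D, E, F}  [seen]
{B, D, E, F} --1--> {A, B, C, D, E, F}  [seen]
{B, D, E, F} --2--> {A, B, C, D, E, F}  [seen]
{B, C, D, E, F} --0--> {A, B, C, D, E, F}  [seen]
{B, C, D, E, F} --1--> {A, B, C, D, E, F}  [seen]
{B, C, D, E, F} --2--> {A, B, C, D, E, F}  [seen]
{A, B, D, E, F} --0--> {A, B, C, D, E, F}  [seen]
{A, B, D, E, F} --1--> {A, B, C, D, E, F}  [seen]
{A, B, D, E, F} --2--> {A, B, C, D, E, F}  [seen]
Reachable DFA states: {A}, {B, D}, {B, C}, {B, D, E}, {A, B, C, E, F}, {A, B, C, D, E, F}, {B, D, E, F}, {B, C, D, E, F}, {A, B, D, E, F}.
{C, D, E, F} is not among them.

no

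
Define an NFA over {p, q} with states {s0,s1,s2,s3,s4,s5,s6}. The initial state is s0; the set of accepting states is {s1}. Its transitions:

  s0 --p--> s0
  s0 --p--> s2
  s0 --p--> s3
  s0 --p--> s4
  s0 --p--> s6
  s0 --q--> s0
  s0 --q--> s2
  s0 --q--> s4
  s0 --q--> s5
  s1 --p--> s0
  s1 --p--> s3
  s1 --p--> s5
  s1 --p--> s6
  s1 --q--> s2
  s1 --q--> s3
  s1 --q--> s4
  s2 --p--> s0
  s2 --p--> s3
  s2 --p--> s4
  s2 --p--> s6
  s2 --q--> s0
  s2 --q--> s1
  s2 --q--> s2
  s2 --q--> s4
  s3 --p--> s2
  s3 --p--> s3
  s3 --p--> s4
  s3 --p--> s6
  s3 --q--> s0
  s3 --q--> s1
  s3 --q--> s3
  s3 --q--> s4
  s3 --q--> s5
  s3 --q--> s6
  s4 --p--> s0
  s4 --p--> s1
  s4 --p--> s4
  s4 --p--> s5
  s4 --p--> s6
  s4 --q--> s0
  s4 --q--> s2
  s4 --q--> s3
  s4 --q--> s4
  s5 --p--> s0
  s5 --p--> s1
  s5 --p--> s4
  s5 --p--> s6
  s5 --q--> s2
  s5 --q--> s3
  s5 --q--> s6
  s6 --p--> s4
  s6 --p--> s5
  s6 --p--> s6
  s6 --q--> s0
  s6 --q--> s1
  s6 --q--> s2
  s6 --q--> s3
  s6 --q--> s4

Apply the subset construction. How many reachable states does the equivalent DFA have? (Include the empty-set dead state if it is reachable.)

Start state of the DFA: {s0}.
{s0} --p--> {s0,s2,s3,s4,s6}  [new]
{s0} --q--> {s0,s2,s4,s5}  [new]
{s0,s2,s3,s4,s6} --p--> {s0,s1,s2,s3,s4,s5,s6}  [new]
{s0,s2,s3,s4,s6} --q--> {s0,s1,s2,s3,s4,s5,s6}  [seen]
{s0,s2,s4,s5} --p--> {s0,s1,s2,s3,s4,s5,s6}  [seen]
{s0,s2,s4,s5} --q--> {s0,s1,s2,s3,s4,s5,s6}  [seen]
{s0,s1,s2,s3,s4,s5,s6} --p--> {s0,s1,s2,s3,s4,s5,s6}  [seen]
{s0,s1,s2,s3,s4,s5,s6} --q--> {s0,s1,s2,s3,s4,s5,s6}  [seen]
Reachable DFA states: {s0}, {s0,s2,s3,s4,s6}, {s0,s2,s4,s5}, {s0,s1,s2,s3,s4,s5,s6}.

4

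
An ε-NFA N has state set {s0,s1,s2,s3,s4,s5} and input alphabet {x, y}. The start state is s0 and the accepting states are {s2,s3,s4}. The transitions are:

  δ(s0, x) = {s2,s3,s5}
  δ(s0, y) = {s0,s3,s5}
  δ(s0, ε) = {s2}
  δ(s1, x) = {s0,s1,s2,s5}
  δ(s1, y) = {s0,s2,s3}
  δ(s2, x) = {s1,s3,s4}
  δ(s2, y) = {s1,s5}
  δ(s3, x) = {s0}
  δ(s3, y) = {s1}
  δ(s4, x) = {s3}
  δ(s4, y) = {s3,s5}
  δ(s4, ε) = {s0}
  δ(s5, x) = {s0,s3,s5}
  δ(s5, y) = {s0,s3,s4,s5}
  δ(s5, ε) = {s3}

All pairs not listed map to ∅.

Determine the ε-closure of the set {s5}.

Begin with {s5}.
s5 →ε {s3}; add s3.
ε-closure = {s3,s5}.

{s3,s5}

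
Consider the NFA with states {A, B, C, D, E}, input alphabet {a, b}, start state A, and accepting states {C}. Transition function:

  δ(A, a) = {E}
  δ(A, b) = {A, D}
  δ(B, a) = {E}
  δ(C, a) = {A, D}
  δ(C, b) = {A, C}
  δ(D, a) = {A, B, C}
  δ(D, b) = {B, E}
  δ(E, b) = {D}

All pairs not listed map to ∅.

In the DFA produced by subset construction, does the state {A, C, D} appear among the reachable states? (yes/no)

yes

Start state of the DFA: {A}.
{A} --a--> {E}  [new]
{A} --b--> {A, D}  [new]
{E} --a--> ∅  [new]
{E} --b--> {D}  [new]
{A, D} --a--> {A, B, C, E}  [new]
{A, D} --b--> {A, B, D, E}  [new]
∅ --a--> ∅  [seen]
∅ --b--> ∅  [seen]
{D} --a--> {A, B, C}  [new]
{D} --b--> {B, E}  [new]
{A, B, C, E} --a--> {A, D, E}  [new]
{A, B, C, E} --b--> {A, C, D}  [new]
{A, B, D, E} --a--> {A, B, C, E}  [seen]
{A, B, D, E} --b--> {A, B, D, E}  [seen]
{A, B, C} --a--> {A, D, E}  [seen]
{A, B, C} --b--> {A, C, D}  [seen]
{B, E} --a--> {E}  [seen]
{B, E} --b--> {D}  [seen]
{A, D, E} --a--> {A, B, C, E}  [seen]
{A, D, E} --b--> {A, B, D, E}  [seen]
{A, C, D} --a--> {A, B, C, D, E}  [new]
{A, C, D} --b--> {A, B, C, D, E}  [seen]
{A, B, C, D, E} --a--> {A, B, C, D, E}  [seen]
{A, B, C, D, E} --b--> {A, B, C, D, E}  [seen]
Reachable DFA states: {A}, {E}, {A, D}, ∅, {D}, {A, B, C, E}, {A, B, D, E}, {A, B, C}, {B, E}, {A, D, E}, {A, C, D}, {A, B, C, D, E}.
{A, C, D} is among them.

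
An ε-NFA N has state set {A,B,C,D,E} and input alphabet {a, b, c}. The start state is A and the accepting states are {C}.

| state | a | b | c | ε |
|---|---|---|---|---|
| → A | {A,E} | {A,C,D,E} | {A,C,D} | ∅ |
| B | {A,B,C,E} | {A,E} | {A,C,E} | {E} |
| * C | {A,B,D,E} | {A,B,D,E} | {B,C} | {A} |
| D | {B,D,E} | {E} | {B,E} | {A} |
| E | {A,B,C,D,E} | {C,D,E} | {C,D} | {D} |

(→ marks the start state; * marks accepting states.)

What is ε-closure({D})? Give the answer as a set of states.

{A,D}

Begin with {D}.
D →ε {A}; add A.
ε-closure = {A,D}.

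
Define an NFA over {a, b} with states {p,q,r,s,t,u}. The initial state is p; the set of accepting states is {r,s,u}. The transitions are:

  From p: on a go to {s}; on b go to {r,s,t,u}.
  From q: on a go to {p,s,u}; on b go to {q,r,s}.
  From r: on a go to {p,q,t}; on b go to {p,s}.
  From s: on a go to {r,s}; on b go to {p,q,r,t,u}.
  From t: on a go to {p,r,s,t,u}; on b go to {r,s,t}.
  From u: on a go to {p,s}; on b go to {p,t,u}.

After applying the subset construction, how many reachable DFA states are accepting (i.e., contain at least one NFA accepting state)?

Start state of the DFA: {p}.
{p} --a--> {s}  [new]
{p} --b--> {r,s,t,u}  [new]
{s} --a--> {r,s}  [new]
{s} --b--> {p,q,r,t,u}  [new]
{r,s,t,u} --a--> {p,q,r,s,t,u}  [new]
{r,s,t,u} --b--> {p,q,r,s,t,u}  [seen]
{r,s} --a--> {p,q,r,s,t}  [new]
{r,s} --b--> {p,q,r,s,t,u}  [seen]
{p,q,r,t,u} --a--> {p,q,r,s,t,u}  [seen]
{p,q,r,t,u} --b--> {p,q,r,s,t,u}  [seen]
{p,q,r,s,t,u} --a--> {p,q,r,s,t,u}  [seen]
{p,q,r,s,t,u} --b--> {p,q,r,s,t,u}  [seen]
{p,q,r,s,t} --a--> {p,q,r,s,t,u}  [seen]
{p,q,r,s,t} --b--> {p,q,r,s,t,u}  [seen]
Reachable DFA states: {p}, {s}, {r,s,t,u}, {r,s}, {p,q,r,t,u}, {p,q,r,s,t,u}, {p,q,r,s,t}.
Accepting DFA states (contain an NFA accepting state): {s}, {r,s,t,u}, {r,s}, {p,q,r,t,u}, {p,q,r,s,t,u}, {p,q,r,s,t}.

6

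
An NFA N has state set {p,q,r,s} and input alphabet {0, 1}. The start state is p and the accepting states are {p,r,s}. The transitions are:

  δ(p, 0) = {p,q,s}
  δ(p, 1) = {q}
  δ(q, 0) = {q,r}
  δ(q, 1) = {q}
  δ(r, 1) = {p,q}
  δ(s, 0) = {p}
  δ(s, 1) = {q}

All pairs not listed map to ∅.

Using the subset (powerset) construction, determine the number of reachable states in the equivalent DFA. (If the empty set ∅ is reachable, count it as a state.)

Start state of the DFA: {p}.
{p} --0--> {p,q,s}  [new]
{p} --1--> {q}  [new]
{p,q,s} --0--> {p,q,r,s}  [new]
{p,q,s} --1--> {q}  [seen]
{q} --0--> {q,r}  [new]
{q} --1--> {q}  [seen]
{p,q,r,s} --0--> {p,q,r,s}  [seen]
{p,q,r,s} --1--> {p,q}  [new]
{q,r} --0--> {q,r}  [seen]
{q,r} --1--> {p,q}  [seen]
{p,q} --0--> {p,q,r,s}  [seen]
{p,q} --1--> {q}  [seen]
Reachable DFA states: {p}, {p,q,s}, {q}, {p,q,r,s}, {q,r}, {p,q}.

6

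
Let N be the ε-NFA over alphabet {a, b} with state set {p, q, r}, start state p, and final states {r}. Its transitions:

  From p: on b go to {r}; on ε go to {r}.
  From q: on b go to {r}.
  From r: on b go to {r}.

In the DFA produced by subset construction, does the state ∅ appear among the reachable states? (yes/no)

yes

Start state of the DFA: {p, r} (ε-closure of the NFA start).
{p, r} --a--> ∅  [new]
{p, r} --b--> {r}  [new]
∅ --a--> ∅  [seen]
∅ --b--> ∅  [seen]
{r} --a--> ∅  [seen]
{r} --b--> {r}  [seen]
Reachable DFA states: {p, r}, ∅, {r}.
∅ is among them.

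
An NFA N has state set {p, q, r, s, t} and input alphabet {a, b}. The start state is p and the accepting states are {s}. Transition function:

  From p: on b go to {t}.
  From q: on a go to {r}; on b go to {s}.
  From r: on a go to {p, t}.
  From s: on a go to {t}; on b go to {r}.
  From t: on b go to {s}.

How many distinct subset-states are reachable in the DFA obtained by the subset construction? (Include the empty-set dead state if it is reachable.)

8

Start state of the DFA: {p}.
{p} --a--> ∅  [new]
{p} --b--> {t}  [new]
∅ --a--> ∅  [seen]
∅ --b--> ∅  [seen]
{t} --a--> ∅  [seen]
{t} --b--> {s}  [new]
{s} --a--> {t}  [seen]
{s} --b--> {r}  [new]
{r} --a--> {p, t}  [new]
{r} --b--> ∅  [seen]
{p, t} --a--> ∅  [seen]
{p, t} --b--> {s, t}  [new]
{s, t} --a--> {t}  [seen]
{s, t} --b--> {r, s}  [new]
{r, s} --a--> {p, t}  [seen]
{r, s} --b--> {r}  [seen]
Reachable DFA states: {p}, ∅, {t}, {s}, {r}, {p, t}, {s, t}, {r, s}.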